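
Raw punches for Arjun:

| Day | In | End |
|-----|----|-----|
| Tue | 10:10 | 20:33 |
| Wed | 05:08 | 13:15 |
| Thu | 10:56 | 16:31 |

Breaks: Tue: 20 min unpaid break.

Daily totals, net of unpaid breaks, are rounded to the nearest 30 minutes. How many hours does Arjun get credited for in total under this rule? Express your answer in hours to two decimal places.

Tue: 10:10–20:33 = 10 h 23 min − 20 min = 10 h 3 min → rounds to 10 h 0 min
Wed: 05:08–13:15 = 8 h 7 min → rounds to 8 h 0 min
Thu: 10:56–16:31 = 5 h 35 min → rounds to 5 h 30 min
Total credited: 23 h 30 min.

23.50 hours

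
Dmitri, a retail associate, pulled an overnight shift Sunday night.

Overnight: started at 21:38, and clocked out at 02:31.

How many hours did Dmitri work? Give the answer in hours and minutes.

Overnight: 21:38 → midnight = 2 h 22 min; midnight → 02:31 = 2 h 31 min; span 4 h 53 min

4 h 53 min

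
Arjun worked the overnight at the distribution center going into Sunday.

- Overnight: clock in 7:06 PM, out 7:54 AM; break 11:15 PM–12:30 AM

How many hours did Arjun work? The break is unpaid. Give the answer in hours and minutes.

Overnight: 7:06 PM → midnight = 4 h 54 min; midnight → 7:54 AM = 7 h 54 min; span 12 h 48 min; less 75 min break → 11 h 33 min

11 h 33 min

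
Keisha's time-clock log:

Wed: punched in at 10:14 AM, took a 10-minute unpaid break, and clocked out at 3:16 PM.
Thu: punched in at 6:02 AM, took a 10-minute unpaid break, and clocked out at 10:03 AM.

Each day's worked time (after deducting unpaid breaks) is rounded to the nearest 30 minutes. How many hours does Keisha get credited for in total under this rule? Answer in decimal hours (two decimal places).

9.00 hours

Wed: 10:14 AM–3:16 PM = 5 h 2 min − 10 min = 4 h 52 min → rounds to 5 h 0 min
Thu: 6:02 AM–10:03 AM = 4 h 1 min − 10 min = 3 h 51 min → rounds to 4 h 0 min
Total credited: 9 h 0 min.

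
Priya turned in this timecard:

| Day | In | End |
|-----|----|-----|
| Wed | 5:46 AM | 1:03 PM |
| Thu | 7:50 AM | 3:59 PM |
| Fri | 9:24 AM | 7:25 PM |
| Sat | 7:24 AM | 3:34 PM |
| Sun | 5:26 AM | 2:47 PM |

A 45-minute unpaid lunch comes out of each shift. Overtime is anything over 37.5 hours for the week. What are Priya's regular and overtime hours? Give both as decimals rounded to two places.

Regular 37.50 hours, overtime 1.72 hours

Wed: 5:46 AM–1:03 PM = 7 h 17 min; less 45 min break → 6 h 32 min
Thu: 7:50 AM–3:59 PM = 8 h 9 min; less 45 min break → 7 h 24 min
Fri: 9:24 AM–7:25 PM = 10 h 1 min; less 45 min break → 9 h 16 min
Sat: 7:24 AM–3:34 PM = 8 h 10 min; less 45 min break → 7 h 25 min
Sun: 5:26 AM–2:47 PM = 9 h 21 min; less 45 min break → 8 h 36 min
Total worked: 39 h 13 min = 39.22 h.
Threshold 37.5 h → overtime 1 h 43 min, regular 37 h 30 min.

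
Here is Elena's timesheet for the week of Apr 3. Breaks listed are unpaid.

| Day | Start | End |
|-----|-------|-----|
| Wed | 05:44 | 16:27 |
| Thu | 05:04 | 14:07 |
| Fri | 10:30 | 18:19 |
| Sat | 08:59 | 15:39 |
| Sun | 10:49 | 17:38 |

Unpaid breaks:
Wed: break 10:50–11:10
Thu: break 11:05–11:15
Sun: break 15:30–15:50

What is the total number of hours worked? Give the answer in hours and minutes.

Wed: 05:44–16:27 = 10 h 43 min; less 20 min break → 10 h 23 min
Thu: 05:04–14:07 = 9 h 3 min; less 10 min break → 8 h 53 min
Fri: 10:30–18:19 = 7 h 49 min
Sat: 08:59–15:39 = 6 h 40 min
Sun: 10:49–17:38 = 6 h 49 min; less 20 min break → 6 h 29 min
Total: 10 h 23 min + 8 h 53 min + 7 h 49 min + 6 h 40 min + 6 h 29 min = 40 h 14 min.

40 h 14 min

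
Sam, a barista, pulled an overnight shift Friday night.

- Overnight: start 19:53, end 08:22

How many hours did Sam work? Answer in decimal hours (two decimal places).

12.48 hours

Overnight: 19:53 → midnight = 4 h 7 min; midnight → 08:22 = 8 h 22 min; span 12 h 29 min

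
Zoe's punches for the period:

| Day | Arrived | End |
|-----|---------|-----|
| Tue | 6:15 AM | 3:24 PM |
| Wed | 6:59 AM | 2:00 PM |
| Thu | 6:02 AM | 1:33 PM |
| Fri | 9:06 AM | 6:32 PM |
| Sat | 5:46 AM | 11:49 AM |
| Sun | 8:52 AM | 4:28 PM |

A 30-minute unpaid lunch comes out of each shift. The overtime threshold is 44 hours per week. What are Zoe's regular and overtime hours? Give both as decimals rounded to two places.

Tue: 6:15 AM–3:24 PM = 9 h 9 min; less 30 min break → 8 h 39 min
Wed: 6:59 AM–2:00 PM = 7 h 1 min; less 30 min break → 6 h 31 min
Thu: 6:02 AM–1:33 PM = 7 h 31 min; less 30 min break → 7 h 1 min
Fri: 9:06 AM–6:32 PM = 9 h 26 min; less 30 min break → 8 h 56 min
Sat: 5:46 AM–11:49 AM = 6 h 3 min; less 30 min break → 5 h 33 min
Sun: 8:52 AM–4:28 PM = 7 h 36 min; less 30 min break → 7 h 6 min
Total worked: 43 h 46 min = 43.77 h.
Threshold 44 h → overtime 0 h 0 min, regular 43 h 46 min.

Regular 43.77 hours, overtime 0.00 hours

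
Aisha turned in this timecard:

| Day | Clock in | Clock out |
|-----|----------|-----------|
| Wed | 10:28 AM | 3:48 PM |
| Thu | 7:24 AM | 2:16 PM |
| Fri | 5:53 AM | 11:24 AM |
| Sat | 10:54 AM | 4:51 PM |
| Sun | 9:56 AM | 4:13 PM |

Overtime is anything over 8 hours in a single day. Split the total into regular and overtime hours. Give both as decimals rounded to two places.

Regular 29.95 hours, overtime 0.00 hours

Wed: 10:28 AM–3:48 PM = 5 h 20 min
Thu: 7:24 AM–2:16 PM = 6 h 52 min
Fri: 5:53 AM–11:24 AM = 5 h 31 min
Sat: 10:54 AM–4:51 PM = 5 h 57 min
Sun: 9:56 AM–4:13 PM = 6 h 17 min
Wed reg 5 h 20 min / OT 0 h 0 min; Thu reg 6 h 52 min / OT 0 h 0 min; Fri reg 5 h 31 min / OT 0 h 0 min; Sat reg 5 h 57 min / OT 0 h 0 min; Sun reg 6 h 17 min / OT 0 h 0 min.
Totals: regular 29 h 57 min, overtime 0 h 0 min.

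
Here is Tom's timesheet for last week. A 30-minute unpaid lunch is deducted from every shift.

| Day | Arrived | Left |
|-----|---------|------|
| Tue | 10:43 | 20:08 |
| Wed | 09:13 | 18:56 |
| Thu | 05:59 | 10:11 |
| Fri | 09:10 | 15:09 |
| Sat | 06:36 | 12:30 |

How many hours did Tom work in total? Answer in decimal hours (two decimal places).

32.72 hours

Tue: 10:43–20:08 = 9 h 25 min; less 30 min break → 8 h 55 min
Wed: 09:13–18:56 = 9 h 43 min; less 30 min break → 9 h 13 min
Thu: 05:59–10:11 = 4 h 12 min; less 30 min break → 3 h 42 min
Fri: 09:10–15:09 = 5 h 59 min; less 30 min break → 5 h 29 min
Sat: 06:36–12:30 = 5 h 54 min; less 30 min break → 5 h 24 min
Total: 8 h 55 min + 9 h 13 min + 3 h 42 min + 5 h 29 min + 5 h 24 min = 32 h 43 min.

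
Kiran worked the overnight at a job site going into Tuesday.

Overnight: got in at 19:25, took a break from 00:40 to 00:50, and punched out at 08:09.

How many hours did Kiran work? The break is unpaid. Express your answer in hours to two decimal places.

12.57 hours

Overnight: 19:25 → midnight = 4 h 35 min; midnight → 08:09 = 8 h 9 min; span 12 h 44 min; less 10 min break → 12 h 34 min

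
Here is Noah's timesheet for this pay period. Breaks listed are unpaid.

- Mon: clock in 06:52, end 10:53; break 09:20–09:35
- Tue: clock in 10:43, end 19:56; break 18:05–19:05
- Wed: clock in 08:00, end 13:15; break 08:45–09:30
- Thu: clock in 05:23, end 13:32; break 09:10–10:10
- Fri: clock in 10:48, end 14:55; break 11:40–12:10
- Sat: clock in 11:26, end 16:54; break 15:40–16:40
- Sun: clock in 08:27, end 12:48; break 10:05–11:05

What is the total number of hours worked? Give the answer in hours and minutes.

35 h 4 min

Mon: 06:52–10:53 = 4 h 1 min; less 15 min break → 3 h 46 min
Tue: 10:43–19:56 = 9 h 13 min; less 60 min break → 8 h 13 min
Wed: 08:00–13:15 = 5 h 15 min; less 45 min break → 4 h 30 min
Thu: 05:23–13:32 = 8 h 9 min; less 60 min break → 7 h 9 min
Fri: 10:48–14:55 = 4 h 7 min; less 30 min break → 3 h 37 min
Sat: 11:26–16:54 = 5 h 28 min; less 60 min break → 4 h 28 min
Sun: 08:27–12:48 = 4 h 21 min; less 60 min break → 3 h 21 min
Total: 3 h 46 min + 8 h 13 min + 4 h 30 min + 7 h 9 min + 3 h 37 min + 4 h 28 min + 3 h 21 min = 35 h 4 min.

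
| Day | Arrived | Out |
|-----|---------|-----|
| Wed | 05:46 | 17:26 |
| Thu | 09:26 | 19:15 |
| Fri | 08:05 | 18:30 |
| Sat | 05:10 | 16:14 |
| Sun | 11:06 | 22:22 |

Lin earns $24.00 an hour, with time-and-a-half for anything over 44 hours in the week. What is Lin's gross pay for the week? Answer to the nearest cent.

$1424.40

Wed: 05:46–17:26 = 11 h 40 min
Thu: 09:26–19:15 = 9 h 49 min
Fri: 08:05–18:30 = 10 h 25 min
Sat: 05:10–16:14 = 11 h 4 min
Sun: 11:06–22:22 = 11 h 16 min
Total worked: 54 h 14 min = 3254 min.
Regular 44 h 0 min = 2640 min at $24.00/h; overtime 10 h 14 min = 614 min at $36.00/h.
Pay = (2640 × $24.00 + 614 × $36.00) ÷ 60 = $1424.40.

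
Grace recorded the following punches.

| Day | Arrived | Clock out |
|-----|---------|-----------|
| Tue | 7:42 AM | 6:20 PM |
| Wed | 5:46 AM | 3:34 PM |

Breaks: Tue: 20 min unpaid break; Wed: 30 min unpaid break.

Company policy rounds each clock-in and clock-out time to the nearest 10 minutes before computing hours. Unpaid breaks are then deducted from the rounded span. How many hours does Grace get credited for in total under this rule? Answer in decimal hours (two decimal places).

Tue: in 7:42 AM→7:40 AM, out 6:20 PM→6:20 PM; 10 h 40 min − 20 min = 10 h 20 min
Wed: in 5:46 AM→5:50 AM, out 3:34 PM→3:30 PM; 9 h 40 min − 30 min = 9 h 10 min
Total credited: 19 h 30 min.

19.50 hours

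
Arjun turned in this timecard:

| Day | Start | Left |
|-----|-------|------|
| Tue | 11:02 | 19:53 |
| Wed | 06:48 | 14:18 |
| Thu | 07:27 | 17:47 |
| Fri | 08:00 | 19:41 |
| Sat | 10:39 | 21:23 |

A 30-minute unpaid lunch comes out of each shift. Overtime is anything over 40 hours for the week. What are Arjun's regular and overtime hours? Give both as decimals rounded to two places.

Regular 40.00 hours, overtime 6.60 hours

Tue: 11:02–19:53 = 8 h 51 min; less 30 min break → 8 h 21 min
Wed: 06:48–14:18 = 7 h 30 min; less 30 min break → 7 h 0 min
Thu: 07:27–17:47 = 10 h 20 min; less 30 min break → 9 h 50 min
Fri: 08:00–19:41 = 11 h 41 min; less 30 min break → 11 h 11 min
Sat: 10:39–21:23 = 10 h 44 min; less 30 min break → 10 h 14 min
Total worked: 46 h 36 min = 46.60 h.
Threshold 40 h → overtime 6 h 36 min, regular 40 h 0 min.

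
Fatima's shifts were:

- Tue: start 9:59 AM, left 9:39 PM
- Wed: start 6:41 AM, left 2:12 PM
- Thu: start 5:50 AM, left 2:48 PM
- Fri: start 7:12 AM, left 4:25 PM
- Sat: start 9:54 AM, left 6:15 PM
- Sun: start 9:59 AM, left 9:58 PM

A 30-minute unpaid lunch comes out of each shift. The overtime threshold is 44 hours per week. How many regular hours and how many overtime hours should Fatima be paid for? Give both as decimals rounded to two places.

Regular 44.00 hours, overtime 10.70 hours

Tue: 9:59 AM–9:39 PM = 11 h 40 min; less 30 min break → 11 h 10 min
Wed: 6:41 AM–2:12 PM = 7 h 31 min; less 30 min break → 7 h 1 min
Thu: 5:50 AM–2:48 PM = 8 h 58 min; less 30 min break → 8 h 28 min
Fri: 7:12 AM–4:25 PM = 9 h 13 min; less 30 min break → 8 h 43 min
Sat: 9:54 AM–6:15 PM = 8 h 21 min; less 30 min break → 7 h 51 min
Sun: 9:59 AM–9:58 PM = 11 h 59 min; less 30 min break → 11 h 29 min
Total worked: 54 h 42 min = 54.70 h.
Threshold 44 h → overtime 10 h 42 min, regular 44 h 0 min.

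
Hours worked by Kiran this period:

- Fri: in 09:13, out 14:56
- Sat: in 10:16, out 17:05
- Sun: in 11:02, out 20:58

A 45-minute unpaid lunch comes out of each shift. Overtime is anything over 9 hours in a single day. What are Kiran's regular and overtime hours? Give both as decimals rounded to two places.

Regular 20.03 hours, overtime 0.18 hours

Fri: 09:13–14:56 = 5 h 43 min; less 45 min break → 4 h 58 min
Sat: 10:16–17:05 = 6 h 49 min; less 45 min break → 6 h 4 min
Sun: 11:02–20:58 = 9 h 56 min; less 45 min break → 9 h 11 min
Fri reg 4 h 58 min / OT 0 h 0 min; Sat reg 6 h 4 min / OT 0 h 0 min; Sun reg 9 h 0 min / OT 0 h 11 min.
Totals: regular 20 h 2 min, overtime 0 h 11 min.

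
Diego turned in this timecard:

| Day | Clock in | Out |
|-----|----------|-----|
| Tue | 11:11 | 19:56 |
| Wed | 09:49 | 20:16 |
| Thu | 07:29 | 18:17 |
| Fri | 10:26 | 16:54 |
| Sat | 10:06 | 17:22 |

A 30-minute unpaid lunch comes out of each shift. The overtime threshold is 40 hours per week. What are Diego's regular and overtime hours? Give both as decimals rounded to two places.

Regular 40.00 hours, overtime 1.23 hours

Tue: 11:11–19:56 = 8 h 45 min; less 30 min break → 8 h 15 min
Wed: 09:49–20:16 = 10 h 27 min; less 30 min break → 9 h 57 min
Thu: 07:29–18:17 = 10 h 48 min; less 30 min break → 10 h 18 min
Fri: 10:26–16:54 = 6 h 28 min; less 30 min break → 5 h 58 min
Sat: 10:06–17:22 = 7 h 16 min; less 30 min break → 6 h 46 min
Total worked: 41 h 14 min = 41.23 h.
Threshold 40 h → overtime 1 h 14 min, regular 40 h 0 min.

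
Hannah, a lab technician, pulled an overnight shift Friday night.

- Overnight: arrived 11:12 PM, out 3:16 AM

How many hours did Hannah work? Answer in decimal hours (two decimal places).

4.07 hours

Overnight: 11:12 PM → midnight = 0 h 48 min; midnight → 3:16 AM = 3 h 16 min; span 4 h 4 min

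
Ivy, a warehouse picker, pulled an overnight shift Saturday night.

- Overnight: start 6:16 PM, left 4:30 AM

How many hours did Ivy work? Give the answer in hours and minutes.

Overnight: 6:16 PM → midnight = 5 h 44 min; midnight → 4:30 AM = 4 h 30 min; span 10 h 14 min

10 h 14 min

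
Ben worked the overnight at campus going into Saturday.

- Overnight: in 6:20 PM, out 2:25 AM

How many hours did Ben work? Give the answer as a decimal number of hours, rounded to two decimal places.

8.08 hours

Overnight: 6:20 PM → midnight = 5 h 40 min; midnight → 2:25 AM = 2 h 25 min; span 8 h 5 min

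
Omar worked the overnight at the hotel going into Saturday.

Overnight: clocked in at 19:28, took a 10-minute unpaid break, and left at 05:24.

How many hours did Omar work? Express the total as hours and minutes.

9 h 46 min

Overnight: 19:28 → midnight = 4 h 32 min; midnight → 05:24 = 5 h 24 min; span 9 h 56 min; less 10 min break → 9 h 46 min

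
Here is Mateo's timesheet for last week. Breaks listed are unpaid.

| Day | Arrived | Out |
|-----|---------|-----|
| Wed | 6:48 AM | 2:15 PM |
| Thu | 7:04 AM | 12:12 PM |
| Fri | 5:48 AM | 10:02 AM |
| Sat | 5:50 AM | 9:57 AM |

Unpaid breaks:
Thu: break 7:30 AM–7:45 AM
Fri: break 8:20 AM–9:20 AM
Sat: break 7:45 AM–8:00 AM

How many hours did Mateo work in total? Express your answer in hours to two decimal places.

19.43 hours

Wed: 6:48 AM–2:15 PM = 7 h 27 min
Thu: 7:04 AM–12:12 PM = 5 h 8 min; less 15 min break → 4 h 53 min
Fri: 5:48 AM–10:02 AM = 4 h 14 min; less 60 min break → 3 h 14 min
Sat: 5:50 AM–9:57 AM = 4 h 7 min; less 15 min break → 3 h 52 min
Total: 7 h 27 min + 4 h 53 min + 3 h 14 min + 3 h 52 min = 19 h 26 min.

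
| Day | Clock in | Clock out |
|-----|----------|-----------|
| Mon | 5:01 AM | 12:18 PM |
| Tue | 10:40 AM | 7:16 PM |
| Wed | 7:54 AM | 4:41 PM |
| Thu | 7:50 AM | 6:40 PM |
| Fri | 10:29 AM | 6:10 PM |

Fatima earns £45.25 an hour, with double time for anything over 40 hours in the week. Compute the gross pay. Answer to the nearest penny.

£2098.09

Mon: 5:01 AM–12:18 PM = 7 h 17 min
Tue: 10:40 AM–7:16 PM = 8 h 36 min
Wed: 7:54 AM–4:41 PM = 8 h 47 min
Thu: 7:50 AM–6:40 PM = 10 h 50 min
Fri: 10:29 AM–6:10 PM = 7 h 41 min
Total worked: 43 h 11 min = 2591 min.
Regular 40 h 0 min = 2400 min at £45.25/h; overtime 3 h 11 min = 191 min at £90.50/h.
Pay = (2400 × £45.25 + 191 × £90.50) ÷ 60 = £2098.09.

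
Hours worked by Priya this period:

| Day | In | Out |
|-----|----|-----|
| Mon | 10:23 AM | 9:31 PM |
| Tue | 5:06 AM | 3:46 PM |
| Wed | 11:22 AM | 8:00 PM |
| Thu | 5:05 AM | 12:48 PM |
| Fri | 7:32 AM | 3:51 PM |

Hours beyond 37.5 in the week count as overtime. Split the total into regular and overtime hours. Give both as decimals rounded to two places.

Regular 37.50 hours, overtime 8.97 hours

Mon: 10:23 AM–9:31 PM = 11 h 8 min
Tue: 5:06 AM–3:46 PM = 10 h 40 min
Wed: 11:22 AM–8:00 PM = 8 h 38 min
Thu: 5:05 AM–12:48 PM = 7 h 43 min
Fri: 7:32 AM–3:51 PM = 8 h 19 min
Total worked: 46 h 28 min = 46.47 h.
Threshold 37.5 h → overtime 8 h 58 min, regular 37 h 30 min.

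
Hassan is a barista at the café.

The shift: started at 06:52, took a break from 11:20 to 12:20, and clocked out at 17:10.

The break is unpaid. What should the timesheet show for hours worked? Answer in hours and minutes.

9 h 18 min

The shift: 06:52–17:10 = 10 h 18 min; less 60 min break → 9 h 18 min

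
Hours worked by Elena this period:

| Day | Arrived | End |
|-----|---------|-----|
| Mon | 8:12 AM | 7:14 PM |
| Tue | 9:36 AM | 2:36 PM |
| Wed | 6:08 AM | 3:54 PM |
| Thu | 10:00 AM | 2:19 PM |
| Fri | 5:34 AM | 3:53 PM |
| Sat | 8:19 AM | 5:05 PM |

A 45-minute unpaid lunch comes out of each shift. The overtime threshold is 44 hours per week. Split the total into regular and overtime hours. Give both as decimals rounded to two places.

Regular 44.00 hours, overtime 0.70 hours

Mon: 8:12 AM–7:14 PM = 11 h 2 min; less 45 min break → 10 h 17 min
Tue: 9:36 AM–2:36 PM = 5 h 0 min; less 45 min break → 4 h 15 min
Wed: 6:08 AM–3:54 PM = 9 h 46 min; less 45 min break → 9 h 1 min
Thu: 10:00 AM–2:19 PM = 4 h 19 min; less 45 min break → 3 h 34 min
Fri: 5:34 AM–3:53 PM = 10 h 19 min; less 45 min break → 9 h 34 min
Sat: 8:19 AM–5:05 PM = 8 h 46 min; less 45 min break → 8 h 1 min
Total worked: 44 h 42 min = 44.70 h.
Threshold 44 h → overtime 0 h 42 min, regular 44 h 0 min.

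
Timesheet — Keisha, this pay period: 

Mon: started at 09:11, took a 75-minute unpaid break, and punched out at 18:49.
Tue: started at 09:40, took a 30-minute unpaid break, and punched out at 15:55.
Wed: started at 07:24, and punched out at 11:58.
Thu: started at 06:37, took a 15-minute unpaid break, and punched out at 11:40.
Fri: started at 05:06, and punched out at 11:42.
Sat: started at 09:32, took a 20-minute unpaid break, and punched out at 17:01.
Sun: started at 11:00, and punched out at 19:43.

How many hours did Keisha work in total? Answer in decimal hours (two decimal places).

Mon: 09:11–18:49 = 9 h 38 min; less 75 min break → 8 h 23 min
Tue: 09:40–15:55 = 6 h 15 min; less 30 min break → 5 h 45 min
Wed: 07:24–11:58 = 4 h 34 min
Thu: 06:37–11:40 = 5 h 3 min; less 15 min break → 4 h 48 min
Fri: 05:06–11:42 = 6 h 36 min
Sat: 09:32–17:01 = 7 h 29 min; less 20 min break → 7 h 9 min
Sun: 11:00–19:43 = 8 h 43 min
Total: 8 h 23 min + 5 h 45 min + 4 h 34 min + 4 h 48 min + 6 h 36 min + 7 h 9 min + 8 h 43 min = 45 h 58 min.

45.97 hours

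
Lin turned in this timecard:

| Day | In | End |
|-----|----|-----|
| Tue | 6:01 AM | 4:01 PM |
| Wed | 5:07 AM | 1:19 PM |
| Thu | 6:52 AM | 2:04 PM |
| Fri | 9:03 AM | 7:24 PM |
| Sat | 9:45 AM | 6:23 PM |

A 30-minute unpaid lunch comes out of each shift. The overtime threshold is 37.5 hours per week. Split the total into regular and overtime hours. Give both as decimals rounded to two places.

Regular 37.50 hours, overtime 4.38 hours

Tue: 6:01 AM–4:01 PM = 10 h 0 min; less 30 min break → 9 h 30 min
Wed: 5:07 AM–1:19 PM = 8 h 12 min; less 30 min break → 7 h 42 min
Thu: 6:52 AM–2:04 PM = 7 h 12 min; less 30 min break → 6 h 42 min
Fri: 9:03 AM–7:24 PM = 10 h 21 min; less 30 min break → 9 h 51 min
Sat: 9:45 AM–6:23 PM = 8 h 38 min; less 30 min break → 8 h 8 min
Total worked: 41 h 53 min = 41.88 h.
Threshold 37.5 h → overtime 4 h 23 min, regular 37 h 30 min.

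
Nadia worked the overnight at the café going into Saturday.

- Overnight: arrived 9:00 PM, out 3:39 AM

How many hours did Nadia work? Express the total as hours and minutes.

Overnight: 9:00 PM → midnight = 3 h 0 min; midnight → 3:39 AM = 3 h 39 min; span 6 h 39 min

6 h 39 min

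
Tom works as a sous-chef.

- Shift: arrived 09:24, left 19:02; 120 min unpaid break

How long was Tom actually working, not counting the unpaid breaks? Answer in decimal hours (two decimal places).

7.63 hours

Shift: 09:24–19:02 = 9 h 38 min; less 120 min break → 7 h 38 min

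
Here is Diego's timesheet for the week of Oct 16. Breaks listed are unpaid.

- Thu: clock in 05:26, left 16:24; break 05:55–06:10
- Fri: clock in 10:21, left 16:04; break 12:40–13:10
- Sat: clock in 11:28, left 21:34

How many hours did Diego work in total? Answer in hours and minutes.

26 h 2 min

Thu: 05:26–16:24 = 10 h 58 min; less 15 min break → 10 h 43 min
Fri: 10:21–16:04 = 5 h 43 min; less 30 min break → 5 h 13 min
Sat: 11:28–21:34 = 10 h 6 min
Total: 10 h 43 min + 5 h 13 min + 10 h 6 min = 26 h 2 min.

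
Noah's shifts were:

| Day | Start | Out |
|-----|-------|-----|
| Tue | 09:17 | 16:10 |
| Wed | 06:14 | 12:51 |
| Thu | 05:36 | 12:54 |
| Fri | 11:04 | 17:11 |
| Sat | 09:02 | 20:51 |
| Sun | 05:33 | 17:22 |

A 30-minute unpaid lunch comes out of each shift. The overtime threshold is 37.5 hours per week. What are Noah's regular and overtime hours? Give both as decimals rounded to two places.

Tue: 09:17–16:10 = 6 h 53 min; less 30 min break → 6 h 23 min
Wed: 06:14–12:51 = 6 h 37 min; less 30 min break → 6 h 7 min
Thu: 05:36–12:54 = 7 h 18 min; less 30 min break → 6 h 48 min
Fri: 11:04–17:11 = 6 h 7 min; less 30 min break → 5 h 37 min
Sat: 09:02–20:51 = 11 h 49 min; less 30 min break → 11 h 19 min
Sun: 05:33–17:22 = 11 h 49 min; less 30 min break → 11 h 19 min
Total worked: 47 h 33 min = 47.55 h.
Threshold 37.5 h → overtime 10 h 3 min, regular 37 h 30 min.

Regular 37.50 hours, overtime 10.05 hours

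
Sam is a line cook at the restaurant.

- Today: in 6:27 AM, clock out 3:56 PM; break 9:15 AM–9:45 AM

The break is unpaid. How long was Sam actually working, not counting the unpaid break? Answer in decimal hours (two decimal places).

Today: 6:27 AM–3:56 PM = 9 h 29 min; less 30 min break → 8 h 59 min

8.98 hours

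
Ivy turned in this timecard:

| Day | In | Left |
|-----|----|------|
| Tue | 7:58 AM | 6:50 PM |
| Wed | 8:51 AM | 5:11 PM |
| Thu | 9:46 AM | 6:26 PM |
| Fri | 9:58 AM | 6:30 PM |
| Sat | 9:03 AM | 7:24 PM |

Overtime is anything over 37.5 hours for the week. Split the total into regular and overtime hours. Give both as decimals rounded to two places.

Tue: 7:58 AM–6:50 PM = 10 h 52 min
Wed: 8:51 AM–5:11 PM = 8 h 20 min
Thu: 9:46 AM–6:26 PM = 8 h 40 min
Fri: 9:58 AM–6:30 PM = 8 h 32 min
Sat: 9:03 AM–7:24 PM = 10 h 21 min
Total worked: 46 h 45 min = 46.75 h.
Threshold 37.5 h → overtime 9 h 15 min, regular 37 h 30 min.

Regular 37.50 hours, overtime 9.25 hours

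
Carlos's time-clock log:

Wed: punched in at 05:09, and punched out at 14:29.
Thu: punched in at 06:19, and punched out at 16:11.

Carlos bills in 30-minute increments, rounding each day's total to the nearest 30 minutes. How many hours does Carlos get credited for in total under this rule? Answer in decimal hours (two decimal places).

Wed: 05:09–14:29 = 9 h 20 min → rounds to 9 h 30 min
Thu: 06:19–16:11 = 9 h 52 min → rounds to 10 h 0 min
Total credited: 19 h 30 min.

19.50 hours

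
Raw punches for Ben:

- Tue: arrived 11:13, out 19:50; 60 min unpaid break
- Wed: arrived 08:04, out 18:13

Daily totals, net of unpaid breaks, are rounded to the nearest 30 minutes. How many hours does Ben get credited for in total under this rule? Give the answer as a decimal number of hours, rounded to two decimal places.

17.50 hours

Tue: 11:13–19:50 = 8 h 37 min − 60 min = 7 h 37 min → rounds to 7 h 30 min
Wed: 08:04–18:13 = 10 h 9 min → rounds to 10 h 0 min
Total credited: 17 h 30 min.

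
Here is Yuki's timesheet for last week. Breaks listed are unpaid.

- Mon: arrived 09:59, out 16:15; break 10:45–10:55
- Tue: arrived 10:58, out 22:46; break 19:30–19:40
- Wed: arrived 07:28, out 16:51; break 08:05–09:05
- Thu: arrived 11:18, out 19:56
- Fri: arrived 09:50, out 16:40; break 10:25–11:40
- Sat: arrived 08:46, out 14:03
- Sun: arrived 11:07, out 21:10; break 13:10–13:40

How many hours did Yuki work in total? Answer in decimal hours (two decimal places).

Mon: 09:59–16:15 = 6 h 16 min; less 10 min break → 6 h 6 min
Tue: 10:58–22:46 = 11 h 48 min; less 10 min break → 11 h 38 min
Wed: 07:28–16:51 = 9 h 23 min; less 60 min break → 8 h 23 min
Thu: 11:18–19:56 = 8 h 38 min
Fri: 09:50–16:40 = 6 h 50 min; less 75 min break → 5 h 35 min
Sat: 08:46–14:03 = 5 h 17 min
Sun: 11:07–21:10 = 10 h 3 min; less 30 min break → 9 h 33 min
Total: 6 h 6 min + 11 h 38 min + 8 h 23 min + 8 h 38 min + 5 h 35 min + 5 h 17 min + 9 h 33 min = 55 h 10 min.

55.17 hours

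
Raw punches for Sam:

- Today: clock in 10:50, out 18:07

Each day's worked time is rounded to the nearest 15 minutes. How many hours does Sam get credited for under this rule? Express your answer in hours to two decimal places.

7.25 hours

Today: 10:50–18:07 = 7 h 17 min → rounds to 7 h 15 min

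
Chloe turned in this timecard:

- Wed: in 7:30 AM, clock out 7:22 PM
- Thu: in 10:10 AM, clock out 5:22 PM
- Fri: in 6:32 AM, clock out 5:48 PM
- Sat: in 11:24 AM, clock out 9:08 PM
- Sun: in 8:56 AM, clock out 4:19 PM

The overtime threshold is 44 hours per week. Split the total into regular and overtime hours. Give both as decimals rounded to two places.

Wed: 7:30 AM–7:22 PM = 11 h 52 min
Thu: 10:10 AM–5:22 PM = 7 h 12 min
Fri: 6:32 AM–5:48 PM = 11 h 16 min
Sat: 11:24 AM–9:08 PM = 9 h 44 min
Sun: 8:56 AM–4:19 PM = 7 h 23 min
Total worked: 47 h 27 min = 47.45 h.
Threshold 44 h → overtime 3 h 27 min, regular 44 h 0 min.

Regular 44.00 hours, overtime 3.45 hours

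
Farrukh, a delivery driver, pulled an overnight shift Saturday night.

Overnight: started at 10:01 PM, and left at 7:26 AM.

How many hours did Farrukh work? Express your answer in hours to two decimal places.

Overnight: 10:01 PM → midnight = 1 h 59 min; midnight → 7:26 AM = 7 h 26 min; span 9 h 25 min

9.42 hours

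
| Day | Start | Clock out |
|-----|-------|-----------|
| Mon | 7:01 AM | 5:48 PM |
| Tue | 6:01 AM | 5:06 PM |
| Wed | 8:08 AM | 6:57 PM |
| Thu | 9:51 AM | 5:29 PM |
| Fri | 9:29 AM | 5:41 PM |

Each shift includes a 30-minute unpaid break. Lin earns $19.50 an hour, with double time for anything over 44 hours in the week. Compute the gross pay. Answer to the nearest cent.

Mon: 7:01 AM–5:48 PM = 10 h 47 min; less 30 min break → 10 h 17 min
Tue: 6:01 AM–5:06 PM = 11 h 5 min; less 30 min break → 10 h 35 min
Wed: 8:08 AM–6:57 PM = 10 h 49 min; less 30 min break → 10 h 19 min
Thu: 9:51 AM–5:29 PM = 7 h 38 min; less 30 min break → 7 h 8 min
Fri: 9:29 AM–5:41 PM = 8 h 12 min; less 30 min break → 7 h 42 min
Total worked: 46 h 1 min = 2761 min.
Regular 44 h 0 min = 2640 min at $19.50/h; overtime 2 h 1 min = 121 min at $39.00/h.
Pay = (2640 × $19.50 + 121 × $39.00) ÷ 60 = $936.65.

$936.65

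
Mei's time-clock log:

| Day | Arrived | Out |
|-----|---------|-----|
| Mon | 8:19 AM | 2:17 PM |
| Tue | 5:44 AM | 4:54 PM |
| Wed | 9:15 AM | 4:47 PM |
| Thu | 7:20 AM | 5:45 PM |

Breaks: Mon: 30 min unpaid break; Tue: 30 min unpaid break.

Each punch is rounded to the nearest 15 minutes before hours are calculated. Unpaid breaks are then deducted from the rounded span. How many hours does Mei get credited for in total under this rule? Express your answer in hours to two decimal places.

34.25 hours

Mon: in 8:19 AM→8:15 AM, out 2:17 PM→2:15 PM; 6 h 0 min − 30 min = 5 h 30 min
Tue: in 5:44 AM→5:45 AM, out 4:54 PM→5:00 PM; 11 h 15 min − 30 min = 10 h 45 min
Wed: in 9:15 AM→9:15 AM, out 4:47 PM→4:45 PM; 7 h 30 min
Thu: in 7:20 AM→7:15 AM, out 5:45 PM→5:45 PM; 10 h 30 min
Total credited: 34 h 15 min.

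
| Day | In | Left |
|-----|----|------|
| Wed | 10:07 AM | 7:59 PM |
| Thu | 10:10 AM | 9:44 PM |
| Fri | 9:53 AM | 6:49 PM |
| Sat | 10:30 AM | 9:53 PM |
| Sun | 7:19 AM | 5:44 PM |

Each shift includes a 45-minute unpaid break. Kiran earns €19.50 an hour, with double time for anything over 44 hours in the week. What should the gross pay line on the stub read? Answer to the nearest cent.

Wed: 10:07 AM–7:59 PM = 9 h 52 min; less 45 min break → 9 h 7 min
Thu: 10:10 AM–9:44 PM = 11 h 34 min; less 45 min break → 10 h 49 min
Fri: 9:53 AM–6:49 PM = 8 h 56 min; less 45 min break → 8 h 11 min
Sat: 10:30 AM–9:53 PM = 11 h 23 min; less 45 min break → 10 h 38 min
Sun: 7:19 AM–5:44 PM = 10 h 25 min; less 45 min break → 9 h 40 min
Total worked: 48 h 25 min = 2905 min.
Regular 44 h 0 min = 2640 min at €19.50/h; overtime 4 h 25 min = 265 min at €39.00/h.
Pay = (2640 × €19.50 + 265 × €39.00) ÷ 60 = €1030.25.

€1030.25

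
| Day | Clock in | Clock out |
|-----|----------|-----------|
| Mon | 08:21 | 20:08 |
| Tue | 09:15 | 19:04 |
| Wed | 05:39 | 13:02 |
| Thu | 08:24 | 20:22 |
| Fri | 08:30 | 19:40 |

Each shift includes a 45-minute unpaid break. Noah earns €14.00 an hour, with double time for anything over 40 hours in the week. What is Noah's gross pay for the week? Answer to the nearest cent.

€794.27

Mon: 08:21–20:08 = 11 h 47 min; less 45 min break → 11 h 2 min
Tue: 09:15–19:04 = 9 h 49 min; less 45 min break → 9 h 4 min
Wed: 05:39–13:02 = 7 h 23 min; less 45 min break → 6 h 38 min
Thu: 08:24–20:22 = 11 h 58 min; less 45 min break → 11 h 13 min
Fri: 08:30–19:40 = 11 h 10 min; less 45 min break → 10 h 25 min
Total worked: 48 h 22 min = 2902 min.
Regular 40 h 0 min = 2400 min at €14.00/h; overtime 8 h 22 min = 502 min at €28.00/h.
Pay = (2400 × €14.00 + 502 × €28.00) ÷ 60 = €794.27.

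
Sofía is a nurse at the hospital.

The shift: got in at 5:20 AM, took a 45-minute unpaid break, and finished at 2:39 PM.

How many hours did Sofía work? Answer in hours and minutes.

8 h 34 min

The shift: 5:20 AM–2:39 PM = 9 h 19 min; less 45 min break → 8 h 34 min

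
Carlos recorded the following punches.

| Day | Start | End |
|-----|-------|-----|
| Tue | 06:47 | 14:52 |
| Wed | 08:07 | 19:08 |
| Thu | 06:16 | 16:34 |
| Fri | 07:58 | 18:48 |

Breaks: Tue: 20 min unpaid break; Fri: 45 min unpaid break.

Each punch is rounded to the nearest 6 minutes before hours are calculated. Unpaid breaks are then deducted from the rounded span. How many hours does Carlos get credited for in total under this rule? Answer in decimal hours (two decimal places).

Tue: in 06:47→06:48, out 14:52→14:54; 8 h 6 min − 20 min = 7 h 46 min
Wed: in 08:07→08:06, out 19:08→19:06; 11 h 0 min
Thu: in 06:16→06:18, out 16:34→16:36; 10 h 18 min
Fri: in 07:58→08:00, out 18:48→18:48; 10 h 48 min − 45 min = 10 h 3 min
Total credited: 39 h 7 min.

39.12 hours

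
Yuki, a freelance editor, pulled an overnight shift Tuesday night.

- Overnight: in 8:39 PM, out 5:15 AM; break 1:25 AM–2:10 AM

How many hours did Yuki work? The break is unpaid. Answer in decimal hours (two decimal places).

7.85 hours

Overnight: 8:39 PM → midnight = 3 h 21 min; midnight → 5:15 AM = 5 h 15 min; span 8 h 36 min; less 45 min break → 7 h 51 min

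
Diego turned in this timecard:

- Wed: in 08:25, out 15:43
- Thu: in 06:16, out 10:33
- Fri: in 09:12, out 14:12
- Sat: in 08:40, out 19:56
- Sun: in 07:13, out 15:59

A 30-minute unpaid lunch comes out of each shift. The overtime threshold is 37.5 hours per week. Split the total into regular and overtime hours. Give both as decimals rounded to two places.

Wed: 08:25–15:43 = 7 h 18 min; less 30 min break → 6 h 48 min
Thu: 06:16–10:33 = 4 h 17 min; less 30 min break → 3 h 47 min
Fri: 09:12–14:12 = 5 h 0 min; less 30 min break → 4 h 30 min
Sat: 08:40–19:56 = 11 h 16 min; less 30 min break → 10 h 46 min
Sun: 07:13–15:59 = 8 h 46 min; less 30 min break → 8 h 16 min
Total worked: 34 h 7 min = 34.12 h.
Threshold 37.5 h → overtime 0 h 0 min, regular 34 h 7 min.

Regular 34.12 hours, overtime 0.00 hours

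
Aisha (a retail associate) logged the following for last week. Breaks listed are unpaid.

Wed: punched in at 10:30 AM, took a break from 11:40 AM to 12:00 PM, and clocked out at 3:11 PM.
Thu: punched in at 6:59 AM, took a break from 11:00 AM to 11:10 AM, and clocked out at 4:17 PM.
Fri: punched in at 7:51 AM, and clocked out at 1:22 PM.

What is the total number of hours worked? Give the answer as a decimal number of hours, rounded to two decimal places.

Wed: 10:30 AM–3:11 PM = 4 h 41 min; less 20 min break → 4 h 21 min
Thu: 6:59 AM–4:17 PM = 9 h 18 min; less 10 min break → 9 h 8 min
Fri: 7:51 AM–1:22 PM = 5 h 31 min
Total: 4 h 21 min + 9 h 8 min + 5 h 31 min = 19 h 0 min.

19.00 hours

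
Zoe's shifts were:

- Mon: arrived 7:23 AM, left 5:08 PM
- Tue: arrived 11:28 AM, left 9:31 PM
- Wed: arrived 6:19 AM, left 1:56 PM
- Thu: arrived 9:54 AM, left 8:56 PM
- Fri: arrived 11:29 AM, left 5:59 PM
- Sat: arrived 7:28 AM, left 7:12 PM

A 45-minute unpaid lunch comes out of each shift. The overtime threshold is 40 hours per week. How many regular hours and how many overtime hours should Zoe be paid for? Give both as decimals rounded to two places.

Regular 40.00 hours, overtime 12.18 hours

Mon: 7:23 AM–5:08 PM = 9 h 45 min; less 45 min break → 9 h 0 min
Tue: 11:28 AM–9:31 PM = 10 h 3 min; less 45 min break → 9 h 18 min
Wed: 6:19 AM–1:56 PM = 7 h 37 min; less 45 min break → 6 h 52 min
Thu: 9:54 AM–8:56 PM = 11 h 2 min; less 45 min break → 10 h 17 min
Fri: 11:29 AM–5:59 PM = 6 h 30 min; less 45 min break → 5 h 45 min
Sat: 7:28 AM–7:12 PM = 11 h 44 min; less 45 min break → 10 h 59 min
Total worked: 52 h 11 min = 52.18 h.
Threshold 40 h → overtime 12 h 11 min, regular 40 h 0 min.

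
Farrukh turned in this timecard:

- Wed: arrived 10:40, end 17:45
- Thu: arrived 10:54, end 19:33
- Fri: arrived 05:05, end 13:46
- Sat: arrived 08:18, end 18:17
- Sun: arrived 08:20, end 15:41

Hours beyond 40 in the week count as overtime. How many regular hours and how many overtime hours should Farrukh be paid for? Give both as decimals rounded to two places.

Regular 40.00 hours, overtime 1.75 hours

Wed: 10:40–17:45 = 7 h 5 min
Thu: 10:54–19:33 = 8 h 39 min
Fri: 05:05–13:46 = 8 h 41 min
Sat: 08:18–18:17 = 9 h 59 min
Sun: 08:20–15:41 = 7 h 21 min
Total worked: 41 h 45 min = 41.75 h.
Threshold 40 h → overtime 1 h 45 min, regular 40 h 0 min.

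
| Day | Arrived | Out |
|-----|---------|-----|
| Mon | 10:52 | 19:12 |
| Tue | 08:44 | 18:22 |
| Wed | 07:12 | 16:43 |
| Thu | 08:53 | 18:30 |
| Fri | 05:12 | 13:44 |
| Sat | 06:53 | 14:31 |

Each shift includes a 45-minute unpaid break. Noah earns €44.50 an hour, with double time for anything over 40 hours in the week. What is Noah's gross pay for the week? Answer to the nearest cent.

Mon: 10:52–19:12 = 8 h 20 min; less 45 min break → 7 h 35 min
Tue: 08:44–18:22 = 9 h 38 min; less 45 min break → 8 h 53 min
Wed: 07:12–16:43 = 9 h 31 min; less 45 min break → 8 h 46 min
Thu: 08:53–18:30 = 9 h 37 min; less 45 min break → 8 h 52 min
Fri: 05:12–13:44 = 8 h 32 min; less 45 min break → 7 h 47 min
Sat: 06:53–14:31 = 7 h 38 min; less 45 min break → 6 h 53 min
Total worked: 48 h 46 min = 2926 min.
Regular 40 h 0 min = 2400 min at €44.50/h; overtime 8 h 46 min = 526 min at €89.00/h.
Pay = (2400 × €44.50 + 526 × €89.00) ÷ 60 = €2560.23.

€2560.23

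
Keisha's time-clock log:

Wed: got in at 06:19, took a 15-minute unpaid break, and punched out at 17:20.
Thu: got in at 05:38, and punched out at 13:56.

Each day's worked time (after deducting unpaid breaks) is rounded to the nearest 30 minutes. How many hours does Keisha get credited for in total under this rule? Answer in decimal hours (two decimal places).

Wed: 06:19–17:20 = 11 h 1 min − 15 min = 10 h 46 min → rounds to 11 h 0 min
Thu: 05:38–13:56 = 8 h 18 min → rounds to 8 h 30 min
Total credited: 19 h 30 min.

19.50 hours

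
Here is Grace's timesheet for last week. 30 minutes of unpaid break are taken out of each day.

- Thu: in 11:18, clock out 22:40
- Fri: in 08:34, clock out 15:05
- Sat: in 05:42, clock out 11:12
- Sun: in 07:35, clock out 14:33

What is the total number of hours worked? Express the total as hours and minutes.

Thu: 11:18–22:40 = 11 h 22 min; less 30 min break → 10 h 52 min
Fri: 08:34–15:05 = 6 h 31 min; less 30 min break → 6 h 1 min
Sat: 05:42–11:12 = 5 h 30 min; less 30 min break → 5 h 0 min
Sun: 07:35–14:33 = 6 h 58 min; less 30 min break → 6 h 28 min
Total: 10 h 52 min + 6 h 1 min + 5 h 0 min + 6 h 28 min = 28 h 21 min.

28 h 21 min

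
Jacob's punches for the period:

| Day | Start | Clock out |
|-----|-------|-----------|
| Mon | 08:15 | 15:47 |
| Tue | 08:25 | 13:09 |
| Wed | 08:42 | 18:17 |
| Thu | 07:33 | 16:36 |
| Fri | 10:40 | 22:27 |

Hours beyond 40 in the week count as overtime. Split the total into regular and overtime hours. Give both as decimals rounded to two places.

Mon: 08:15–15:47 = 7 h 32 min
Tue: 08:25–13:09 = 4 h 44 min
Wed: 08:42–18:17 = 9 h 35 min
Thu: 07:33–16:36 = 9 h 3 min
Fri: 10:40–22:27 = 11 h 47 min
Total worked: 42 h 41 min = 42.68 h.
Threshold 40 h → overtime 2 h 41 min, regular 40 h 0 min.

Regular 40.00 hours, overtime 2.68 hours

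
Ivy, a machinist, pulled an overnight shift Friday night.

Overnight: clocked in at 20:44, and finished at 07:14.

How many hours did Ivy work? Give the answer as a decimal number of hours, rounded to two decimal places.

10.50 hours

Overnight: 20:44 → midnight = 3 h 16 min; midnight → 07:14 = 7 h 14 min; span 10 h 30 min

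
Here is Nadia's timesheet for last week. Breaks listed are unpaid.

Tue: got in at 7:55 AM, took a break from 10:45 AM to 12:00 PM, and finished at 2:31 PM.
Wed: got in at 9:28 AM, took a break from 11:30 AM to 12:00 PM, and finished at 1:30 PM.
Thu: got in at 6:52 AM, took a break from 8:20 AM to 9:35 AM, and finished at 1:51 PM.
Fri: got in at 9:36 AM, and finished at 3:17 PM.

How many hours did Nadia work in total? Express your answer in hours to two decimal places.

20.30 hours

Tue: 7:55 AM–2:31 PM = 6 h 36 min; less 75 min break → 5 h 21 min
Wed: 9:28 AM–1:30 PM = 4 h 2 min; less 30 min break → 3 h 32 min
Thu: 6:52 AM–1:51 PM = 6 h 59 min; less 75 min break → 5 h 44 min
Fri: 9:36 AM–3:17 PM = 5 h 41 min
Total: 5 h 21 min + 3 h 32 min + 5 h 44 min + 5 h 41 min = 20 h 18 min.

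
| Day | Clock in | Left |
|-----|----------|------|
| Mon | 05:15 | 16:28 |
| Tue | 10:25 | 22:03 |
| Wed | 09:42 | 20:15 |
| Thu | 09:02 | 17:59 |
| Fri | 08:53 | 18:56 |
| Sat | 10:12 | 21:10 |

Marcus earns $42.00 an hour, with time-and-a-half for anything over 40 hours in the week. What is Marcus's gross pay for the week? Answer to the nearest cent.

Mon: 05:15–16:28 = 11 h 13 min
Tue: 10:25–22:03 = 11 h 38 min
Wed: 09:42–20:15 = 10 h 33 min
Thu: 09:02–17:59 = 8 h 57 min
Fri: 08:53–18:56 = 10 h 3 min
Sat: 10:12–21:10 = 10 h 58 min
Total worked: 63 h 22 min = 3802 min.
Regular 40 h 0 min = 2400 min at $42.00/h; overtime 23 h 22 min = 1402 min at $63.00/h.
Pay = (2400 × $42.00 + 1402 × $63.00) ÷ 60 = $3152.10.

$3152.10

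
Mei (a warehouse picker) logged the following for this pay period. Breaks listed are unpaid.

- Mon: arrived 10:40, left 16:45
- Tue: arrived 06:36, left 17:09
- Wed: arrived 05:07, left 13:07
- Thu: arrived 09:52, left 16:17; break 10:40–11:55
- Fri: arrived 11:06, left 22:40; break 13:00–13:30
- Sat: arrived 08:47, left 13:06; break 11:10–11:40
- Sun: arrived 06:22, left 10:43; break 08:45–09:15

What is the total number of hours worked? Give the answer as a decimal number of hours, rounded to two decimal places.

48.53 hours

Mon: 10:40–16:45 = 6 h 5 min
Tue: 06:36–17:09 = 10 h 33 min
Wed: 05:07–13:07 = 8 h 0 min
Thu: 09:52–16:17 = 6 h 25 min; less 75 min break → 5 h 10 min
Fri: 11:06–22:40 = 11 h 34 min; less 30 min break → 11 h 4 min
Sat: 08:47–13:06 = 4 h 19 min; less 30 min break → 3 h 49 min
Sun: 06:22–10:43 = 4 h 21 min; less 30 min break → 3 h 51 min
Total: 6 h 5 min + 10 h 33 min + 8 h 0 min + 5 h 10 min + 11 h 4 min + 3 h 49 min + 3 h 51 min = 48 h 32 min.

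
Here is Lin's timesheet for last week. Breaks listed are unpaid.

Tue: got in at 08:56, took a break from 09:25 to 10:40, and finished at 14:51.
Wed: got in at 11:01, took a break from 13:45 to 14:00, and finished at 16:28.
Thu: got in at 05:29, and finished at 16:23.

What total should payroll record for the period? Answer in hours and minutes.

20 h 46 min

Tue: 08:56–14:51 = 5 h 55 min; less 75 min break → 4 h 40 min
Wed: 11:01–16:28 = 5 h 27 min; less 15 min break → 5 h 12 min
Thu: 05:29–16:23 = 10 h 54 min
Total: 4 h 40 min + 5 h 12 min + 10 h 54 min = 20 h 46 min.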